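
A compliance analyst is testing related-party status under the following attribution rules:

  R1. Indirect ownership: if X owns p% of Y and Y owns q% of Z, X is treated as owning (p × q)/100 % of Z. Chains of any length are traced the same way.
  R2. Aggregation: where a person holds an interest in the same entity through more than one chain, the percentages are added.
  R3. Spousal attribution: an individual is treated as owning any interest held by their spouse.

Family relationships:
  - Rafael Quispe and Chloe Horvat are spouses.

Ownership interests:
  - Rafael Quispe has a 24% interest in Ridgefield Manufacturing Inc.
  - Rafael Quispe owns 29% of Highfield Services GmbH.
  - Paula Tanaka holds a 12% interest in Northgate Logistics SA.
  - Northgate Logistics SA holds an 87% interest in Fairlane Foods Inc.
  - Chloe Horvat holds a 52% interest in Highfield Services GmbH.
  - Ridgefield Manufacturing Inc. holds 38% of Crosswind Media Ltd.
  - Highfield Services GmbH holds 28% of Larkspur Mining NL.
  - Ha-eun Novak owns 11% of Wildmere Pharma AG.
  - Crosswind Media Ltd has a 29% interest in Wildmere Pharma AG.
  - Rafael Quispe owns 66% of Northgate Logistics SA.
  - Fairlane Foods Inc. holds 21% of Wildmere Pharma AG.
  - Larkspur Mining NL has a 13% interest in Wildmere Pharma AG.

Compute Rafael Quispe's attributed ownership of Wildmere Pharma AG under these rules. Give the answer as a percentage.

By spousal attribution (R3), Rafael Quispe is treated as also owning Chloe Horvat's interest in Highfield Services GmbH, giving 29% + 52% = 81%.
Chain via Northgate Logistics SA → Fairlane Foods Inc. (R1): 66% × 87% × 21% = 12.0582% of Wildmere Pharma AG.
Chain via Ridgefield Manufacturing Inc. → Crosswind Media Ltd (R1): 24% × 38% × 29% = 2.6448% of Wildmere Pharma AG.
Chain via Highfield Services GmbH → Larkspur Mining NL (R1): 81% × 28% × 13% = 2.9484% of Wildmere Pharma AG.
Aggregating (R2): 12.0582% + 2.6448% + 2.9484% = 17.6514%.

17.6514%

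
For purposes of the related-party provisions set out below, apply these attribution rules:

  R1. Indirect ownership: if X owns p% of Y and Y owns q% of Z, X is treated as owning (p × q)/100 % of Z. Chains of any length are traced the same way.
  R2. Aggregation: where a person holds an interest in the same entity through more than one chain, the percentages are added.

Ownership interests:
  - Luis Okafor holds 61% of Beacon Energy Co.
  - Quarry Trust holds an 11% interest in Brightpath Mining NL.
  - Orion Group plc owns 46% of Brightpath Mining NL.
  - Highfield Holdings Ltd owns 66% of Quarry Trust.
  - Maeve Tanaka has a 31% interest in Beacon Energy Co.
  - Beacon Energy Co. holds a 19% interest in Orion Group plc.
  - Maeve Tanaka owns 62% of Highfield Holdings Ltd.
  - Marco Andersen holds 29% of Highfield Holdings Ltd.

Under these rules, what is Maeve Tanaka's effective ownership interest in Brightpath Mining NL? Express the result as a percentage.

7.2106%

Chain via Beacon Energy Co. → Orion Group plc (R1): 31% × 19% × 46% = 2.7094% of Brightpath Mining NL.
Chain via Highfield Holdings Ltd → Quarry Trust (R1): 62% × 66% × 11% = 4.5012% of Brightpath Mining NL.
Aggregating (R2): 2.7094% + 4.5012% = 7.2106%.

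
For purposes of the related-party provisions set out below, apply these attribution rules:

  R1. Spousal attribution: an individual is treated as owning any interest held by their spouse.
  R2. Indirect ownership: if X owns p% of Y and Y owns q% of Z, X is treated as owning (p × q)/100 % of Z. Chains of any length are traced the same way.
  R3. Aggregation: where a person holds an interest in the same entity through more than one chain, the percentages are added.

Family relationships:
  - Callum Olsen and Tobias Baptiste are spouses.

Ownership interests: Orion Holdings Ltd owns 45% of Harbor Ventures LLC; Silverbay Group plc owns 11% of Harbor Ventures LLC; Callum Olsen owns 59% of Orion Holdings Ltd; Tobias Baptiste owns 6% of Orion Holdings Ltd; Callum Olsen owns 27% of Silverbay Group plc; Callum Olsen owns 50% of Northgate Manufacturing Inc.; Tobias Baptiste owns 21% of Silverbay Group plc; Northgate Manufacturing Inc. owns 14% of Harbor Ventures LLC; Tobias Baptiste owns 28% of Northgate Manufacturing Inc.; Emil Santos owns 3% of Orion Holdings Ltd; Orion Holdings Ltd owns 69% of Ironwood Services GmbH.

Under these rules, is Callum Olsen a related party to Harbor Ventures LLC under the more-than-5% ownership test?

Yes

By spousal attribution (R1), Callum Olsen is treated as also owning Tobias Baptiste's interest in Silverbay Group plc, giving 27% + 21% = 48%.
By spousal attribution (R1), Callum Olsen is treated as also owning Tobias Baptiste's interest in Northgate Manufacturing Inc, giving 50% + 28% = 78%.
By spousal attribution (R1), Callum Olsen is treated as also owning Tobias Baptiste's interest in Orion Holdings Ltd, giving 59% + 6% = 65%.
Chain via Silverbay Group plc (R2): 48% × 11% = 5.28% of Harbor Ventures LLC.
Chain via Northgate Manufacturing Inc. (R2): 78% × 14% = 10.92% of Harbor Ventures LLC.
Chain via Orion Holdings Ltd (R2): 65% × 45% = 29.25% of Harbor Ventures LLC.
Aggregating (R3): 5.28% + 10.92% + 29.25% = 45.45%.
45.45% exceeds the 5% threshold, so Callum is a related party to Harbor Ventures LLC.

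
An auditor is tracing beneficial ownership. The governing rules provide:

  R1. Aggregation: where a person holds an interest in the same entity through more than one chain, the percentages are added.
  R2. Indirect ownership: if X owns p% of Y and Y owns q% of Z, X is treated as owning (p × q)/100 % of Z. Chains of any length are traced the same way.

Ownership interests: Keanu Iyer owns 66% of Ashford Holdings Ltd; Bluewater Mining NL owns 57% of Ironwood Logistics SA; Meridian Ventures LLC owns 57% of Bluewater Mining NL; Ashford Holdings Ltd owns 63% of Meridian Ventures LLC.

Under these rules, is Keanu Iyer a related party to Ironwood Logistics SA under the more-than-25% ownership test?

Chain via Ashford Holdings Ltd → Meridian Ventures LLC → Bluewater Mining NL (R2): 66% × 63% × 57% × 57% = 13.509342% of Ironwood Logistics SA.
13.509342% does not exceed the 25% threshold, so Keanu is not a related party to Ironwood Logistics SA.

No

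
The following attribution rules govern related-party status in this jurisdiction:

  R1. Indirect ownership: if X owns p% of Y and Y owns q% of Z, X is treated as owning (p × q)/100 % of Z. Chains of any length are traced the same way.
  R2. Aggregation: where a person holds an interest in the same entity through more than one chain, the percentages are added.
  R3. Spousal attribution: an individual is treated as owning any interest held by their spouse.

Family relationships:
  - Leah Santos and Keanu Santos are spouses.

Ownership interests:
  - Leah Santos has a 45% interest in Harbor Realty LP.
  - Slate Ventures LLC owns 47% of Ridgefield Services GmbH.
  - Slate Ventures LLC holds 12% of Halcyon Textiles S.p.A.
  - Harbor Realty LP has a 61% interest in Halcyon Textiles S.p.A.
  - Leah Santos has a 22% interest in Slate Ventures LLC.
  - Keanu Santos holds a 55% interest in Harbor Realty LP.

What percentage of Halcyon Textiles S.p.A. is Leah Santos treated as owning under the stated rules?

63.64%

By spousal attribution (R3), Leah Santos is treated as also owning Keanu Santos's interest in Harbor Realty LP, giving 45% + 55% = 100%.
Chain via Slate Ventures LLC (R1): 22% × 12% = 2.64% of Halcyon Textiles S.p.A.
Chain via Harbor Realty LP (R1): 100% × 61% = 61% of Halcyon Textiles S.p.A.
Aggregating (R2): 2.64% + 61% = 63.64%.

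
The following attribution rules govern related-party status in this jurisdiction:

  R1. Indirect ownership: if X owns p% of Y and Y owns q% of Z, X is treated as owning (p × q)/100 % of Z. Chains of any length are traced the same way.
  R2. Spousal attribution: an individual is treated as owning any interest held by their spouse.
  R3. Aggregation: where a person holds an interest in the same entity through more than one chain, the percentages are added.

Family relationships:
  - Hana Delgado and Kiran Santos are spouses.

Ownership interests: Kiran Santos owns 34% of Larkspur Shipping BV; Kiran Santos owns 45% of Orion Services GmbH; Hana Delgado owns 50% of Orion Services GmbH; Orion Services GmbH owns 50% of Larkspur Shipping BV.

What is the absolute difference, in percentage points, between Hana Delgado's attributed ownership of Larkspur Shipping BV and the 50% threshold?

31.5

By spousal attribution (R2), Hana Delgado is treated as also owning Kiran Santos's interest in Orion Services GmbH, giving 50% + 45% = 95%.
By spousal attribution (R2), Hana Delgado is treated as owning Kiran Santos's 34% interest in Larkspur Shipping BV.
Chain via Orion Services GmbH (R1): 95% × 50% = 47.5% of Larkspur Shipping BV.
Direct interest in Larkspur Shipping BV: 34%.
Aggregating (R3): 47.5% + 34% = 81.5%.
81.5% exceeds the 50% threshold by 31.5 percentage points.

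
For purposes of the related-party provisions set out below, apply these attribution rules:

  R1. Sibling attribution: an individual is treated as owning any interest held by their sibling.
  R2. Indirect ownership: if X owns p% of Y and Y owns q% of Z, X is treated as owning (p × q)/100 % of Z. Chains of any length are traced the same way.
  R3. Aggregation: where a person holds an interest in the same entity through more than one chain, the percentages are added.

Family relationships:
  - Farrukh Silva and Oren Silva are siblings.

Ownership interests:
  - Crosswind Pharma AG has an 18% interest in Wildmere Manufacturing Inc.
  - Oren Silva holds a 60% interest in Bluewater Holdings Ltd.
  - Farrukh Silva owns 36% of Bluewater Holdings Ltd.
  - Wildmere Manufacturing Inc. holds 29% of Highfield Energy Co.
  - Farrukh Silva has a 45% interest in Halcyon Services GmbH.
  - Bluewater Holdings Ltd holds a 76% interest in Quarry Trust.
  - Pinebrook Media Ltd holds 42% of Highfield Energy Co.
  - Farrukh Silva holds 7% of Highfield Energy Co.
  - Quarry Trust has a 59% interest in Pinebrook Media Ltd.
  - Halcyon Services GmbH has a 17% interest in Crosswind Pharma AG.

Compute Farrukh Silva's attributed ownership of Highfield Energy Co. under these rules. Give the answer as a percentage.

25.478818%

By sibling attribution (R1), Farrukh Silva is treated as also owning Oren Silva's interest in Bluewater Holdings Ltd, giving 36% + 60% = 96%.
Chain via Bluewater Holdings Ltd → Quarry Trust → Pinebrook Media Ltd (R2): 96% × 76% × 59% × 42% = 18.079488% of Highfield Energy Co.
Chain via Halcyon Services GmbH → Crosswind Pharma AG → Wildmere Manufacturing Inc. (R2): 45% × 17% × 18% × 29% = 0.39933% of Highfield Energy Co.
Direct interest in Highfield Energy Co: 7%.
Aggregating (R3): 18.079488% + 0.39933% + 7% = 25.478818%.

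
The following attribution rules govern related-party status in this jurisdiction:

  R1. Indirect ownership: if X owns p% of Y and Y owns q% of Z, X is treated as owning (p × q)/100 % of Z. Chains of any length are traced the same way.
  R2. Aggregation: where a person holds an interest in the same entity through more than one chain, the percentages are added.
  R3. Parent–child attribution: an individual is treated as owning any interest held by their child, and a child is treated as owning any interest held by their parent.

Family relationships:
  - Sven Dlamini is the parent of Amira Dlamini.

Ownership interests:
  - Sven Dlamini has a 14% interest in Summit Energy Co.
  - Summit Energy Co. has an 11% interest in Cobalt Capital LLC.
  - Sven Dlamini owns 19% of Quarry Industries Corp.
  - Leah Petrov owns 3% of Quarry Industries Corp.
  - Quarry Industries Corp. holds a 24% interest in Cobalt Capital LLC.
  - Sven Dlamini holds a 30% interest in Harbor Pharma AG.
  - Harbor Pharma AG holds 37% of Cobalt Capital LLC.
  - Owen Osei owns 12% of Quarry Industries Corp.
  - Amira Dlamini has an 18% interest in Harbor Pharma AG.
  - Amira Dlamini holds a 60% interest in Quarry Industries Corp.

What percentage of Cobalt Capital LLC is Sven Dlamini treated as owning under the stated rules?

38.26%

By parent–child attribution (R3), Sven Dlamini is treated as also owning Amira Dlamini's interest in Harbor Pharma AG, giving 30% + 18% = 48%.
By parent–child attribution (R3), Sven Dlamini is treated as also owning Amira Dlamini's interest in Quarry Industries Corp, giving 19% + 60% = 79%.
Chain via Harbor Pharma AG (R1): 48% × 37% = 17.76% of Cobalt Capital LLC.
Chain via Summit Energy Co. (R1): 14% × 11% = 1.54% of Cobalt Capital LLC.
Chain via Quarry Industries Corp. (R1): 79% × 24% = 18.96% of Cobalt Capital LLC.
Aggregating (R2): 17.76% + 1.54% + 18.96% = 38.26%.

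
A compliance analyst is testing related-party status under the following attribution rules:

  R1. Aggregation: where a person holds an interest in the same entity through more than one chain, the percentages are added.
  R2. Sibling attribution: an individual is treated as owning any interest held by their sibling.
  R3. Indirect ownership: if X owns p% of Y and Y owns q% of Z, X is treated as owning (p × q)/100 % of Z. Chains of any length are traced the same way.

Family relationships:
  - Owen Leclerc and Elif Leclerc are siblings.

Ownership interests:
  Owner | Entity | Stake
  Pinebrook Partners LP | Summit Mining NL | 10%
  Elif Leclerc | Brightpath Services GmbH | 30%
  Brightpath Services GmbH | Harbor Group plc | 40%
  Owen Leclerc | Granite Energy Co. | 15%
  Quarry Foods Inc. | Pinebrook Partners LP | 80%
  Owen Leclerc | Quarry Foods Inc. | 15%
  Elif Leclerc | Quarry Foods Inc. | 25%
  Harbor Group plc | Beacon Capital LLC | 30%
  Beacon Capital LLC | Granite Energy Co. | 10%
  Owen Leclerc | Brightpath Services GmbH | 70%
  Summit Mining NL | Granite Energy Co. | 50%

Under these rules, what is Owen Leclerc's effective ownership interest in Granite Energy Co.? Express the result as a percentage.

By sibling attribution (R2), Owen Leclerc is treated as also owning Elif Leclerc's interest in Quarry Foods Inc, giving 15% + 25% = 40%.
By sibling attribution (R2), Owen Leclerc is treated as also owning Elif Leclerc's interest in Brightpath Services GmbH, giving 70% + 30% = 100%.
Chain via Quarry Foods Inc. → Pinebrook Partners LP → Summit Mining NL (R3): 40% × 80% × 10% × 50% = 1.6% of Granite Energy Co.
Chain via Brightpath Services GmbH → Harbor Group plc → Beacon Capital LLC (R3): 100% × 40% × 30% × 10% = 1.2% of Granite Energy Co.
Direct interest in Granite Energy Co: 15%.
Aggregating (R1): 1.6% + 1.2% + 15% = 17.8%.

17.8%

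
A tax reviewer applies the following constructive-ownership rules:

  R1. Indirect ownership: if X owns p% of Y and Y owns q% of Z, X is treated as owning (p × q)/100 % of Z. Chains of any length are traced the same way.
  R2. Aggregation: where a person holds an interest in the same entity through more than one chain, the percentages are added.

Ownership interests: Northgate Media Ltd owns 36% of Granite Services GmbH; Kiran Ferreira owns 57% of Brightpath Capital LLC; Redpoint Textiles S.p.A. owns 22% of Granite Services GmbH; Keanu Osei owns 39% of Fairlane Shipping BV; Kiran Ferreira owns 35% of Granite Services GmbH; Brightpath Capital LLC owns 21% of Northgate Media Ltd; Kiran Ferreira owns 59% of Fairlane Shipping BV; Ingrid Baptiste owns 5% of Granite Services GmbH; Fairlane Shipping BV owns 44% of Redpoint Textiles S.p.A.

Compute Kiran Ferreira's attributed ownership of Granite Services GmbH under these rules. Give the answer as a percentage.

Chain via Brightpath Capital LLC → Northgate Media Ltd (R1): 57% × 21% × 36% = 4.3092% of Granite Services GmbH.
Chain via Fairlane Shipping BV → Redpoint Textiles S.p.A. (R1): 59% × 44% × 22% = 5.7112% of Granite Services GmbH.
Direct interest in Granite Services GmbH: 35%.
Aggregating (R2): 4.3092% + 5.7112% + 35% = 45.0204%.

45.0204%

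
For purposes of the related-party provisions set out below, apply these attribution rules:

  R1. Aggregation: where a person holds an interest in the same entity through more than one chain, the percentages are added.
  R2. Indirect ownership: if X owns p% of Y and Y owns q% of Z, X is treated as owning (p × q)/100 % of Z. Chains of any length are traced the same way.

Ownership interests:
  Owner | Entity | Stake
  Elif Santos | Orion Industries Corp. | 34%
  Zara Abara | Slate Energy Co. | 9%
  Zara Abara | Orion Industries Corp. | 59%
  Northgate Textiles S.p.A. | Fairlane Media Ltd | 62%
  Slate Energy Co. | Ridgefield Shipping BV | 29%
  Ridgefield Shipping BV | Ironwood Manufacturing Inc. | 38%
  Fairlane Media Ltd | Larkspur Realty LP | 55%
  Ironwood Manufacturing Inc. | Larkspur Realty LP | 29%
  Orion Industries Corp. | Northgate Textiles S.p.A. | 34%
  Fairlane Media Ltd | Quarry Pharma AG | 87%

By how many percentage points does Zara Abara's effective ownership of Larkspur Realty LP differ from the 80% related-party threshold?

72.871918

Chain via Slate Energy Co. → Ridgefield Shipping BV → Ironwood Manufacturing Inc. (R2): 9% × 29% × 38% × 29% = 0.287622% of Larkspur Realty LP.
Chain via Orion Industries Corp. → Northgate Textiles S.p.A. → Fairlane Media Ltd (R2): 59% × 34% × 62% × 55% = 6.84046% of Larkspur Realty LP.
Aggregating (R1): 0.287622% + 6.84046% = 7.128082%.
7.128082% falls short of the 80% threshold by 72.871918 percentage points.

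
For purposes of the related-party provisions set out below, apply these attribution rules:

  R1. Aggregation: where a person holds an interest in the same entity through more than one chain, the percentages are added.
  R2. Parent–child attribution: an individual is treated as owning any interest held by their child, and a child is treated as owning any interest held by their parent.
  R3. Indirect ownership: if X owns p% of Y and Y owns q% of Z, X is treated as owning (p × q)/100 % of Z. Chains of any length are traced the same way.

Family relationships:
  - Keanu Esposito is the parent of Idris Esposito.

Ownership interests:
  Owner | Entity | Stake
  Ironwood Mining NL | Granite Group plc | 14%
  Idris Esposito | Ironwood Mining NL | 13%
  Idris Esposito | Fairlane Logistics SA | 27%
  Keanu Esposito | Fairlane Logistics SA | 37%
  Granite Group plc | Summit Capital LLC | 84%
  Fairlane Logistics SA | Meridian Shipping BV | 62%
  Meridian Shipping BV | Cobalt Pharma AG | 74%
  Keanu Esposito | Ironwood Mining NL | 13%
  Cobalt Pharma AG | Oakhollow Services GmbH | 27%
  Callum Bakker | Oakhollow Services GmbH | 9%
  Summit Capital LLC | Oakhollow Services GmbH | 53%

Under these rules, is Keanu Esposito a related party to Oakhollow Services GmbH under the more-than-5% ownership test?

Yes

By parent–child attribution (R2), Keanu Esposito is treated as also owning Idris Esposito's interest in Fairlane Logistics SA, giving 37% + 27% = 64%.
By parent–child attribution (R2), Keanu Esposito is treated as also owning Idris Esposito's interest in Ironwood Mining NL, giving 13% + 13% = 26%.
Chain via Fairlane Logistics SA → Meridian Shipping BV → Cobalt Pharma AG (R3): 64% × 62% × 74% × 27% = 7.928064% of Oakhollow Services GmbH.
Chain via Ironwood Mining NL → Granite Group plc → Summit Capital LLC (R3): 26% × 14% × 84% × 53% = 1.620528% of Oakhollow Services GmbH.
Aggregating (R1): 7.928064% + 1.620528% = 9.548592%.
9.548592% exceeds the 5% threshold, so Keanu is a related party to Oakhollow Services GmbH.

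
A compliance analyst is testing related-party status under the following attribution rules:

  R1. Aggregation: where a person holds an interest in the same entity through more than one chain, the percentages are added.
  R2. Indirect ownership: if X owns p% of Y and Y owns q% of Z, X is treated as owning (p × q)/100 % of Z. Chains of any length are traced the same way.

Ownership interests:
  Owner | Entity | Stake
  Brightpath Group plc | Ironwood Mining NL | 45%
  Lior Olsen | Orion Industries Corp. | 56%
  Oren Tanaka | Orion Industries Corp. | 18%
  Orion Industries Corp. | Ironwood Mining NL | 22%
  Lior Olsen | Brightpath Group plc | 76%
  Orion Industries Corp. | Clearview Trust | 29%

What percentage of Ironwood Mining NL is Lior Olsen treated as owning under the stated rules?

Chain via Brightpath Group plc (R2): 76% × 45% = 34.2% of Ironwood Mining NL.
Chain via Orion Industries Corp. (R2): 56% × 22% = 12.32% of Ironwood Mining NL.
Aggregating (R1): 34.2% + 12.32% = 46.52%.

46.52%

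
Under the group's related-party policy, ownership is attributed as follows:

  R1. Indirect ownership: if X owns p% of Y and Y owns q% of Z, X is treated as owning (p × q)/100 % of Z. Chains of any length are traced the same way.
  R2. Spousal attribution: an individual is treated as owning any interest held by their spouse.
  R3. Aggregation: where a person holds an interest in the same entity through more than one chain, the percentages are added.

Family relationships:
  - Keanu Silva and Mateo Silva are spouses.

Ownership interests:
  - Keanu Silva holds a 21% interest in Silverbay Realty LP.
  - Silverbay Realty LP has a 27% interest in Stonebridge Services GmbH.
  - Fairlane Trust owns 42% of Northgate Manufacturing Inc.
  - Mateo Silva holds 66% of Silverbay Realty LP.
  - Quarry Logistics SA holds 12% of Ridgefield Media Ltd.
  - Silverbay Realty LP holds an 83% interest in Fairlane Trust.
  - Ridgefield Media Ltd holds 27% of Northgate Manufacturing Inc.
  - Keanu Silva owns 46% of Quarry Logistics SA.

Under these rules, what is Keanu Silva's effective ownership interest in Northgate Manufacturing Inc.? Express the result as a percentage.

By spousal attribution (R2), Keanu Silva is treated as also owning Mateo Silva's interest in Silverbay Realty LP, giving 21% + 66% = 87%.
Chain via Silverbay Realty LP → Fairlane Trust (R1): 87% × 83% × 42% = 30.3282% of Northgate Manufacturing Inc.
Chain via Quarry Logistics SA → Ridgefield Media Ltd (R1): 46% × 12% × 27% = 1.4904% of Northgate Manufacturing Inc.
Aggregating (R3): 30.3282% + 1.4904% = 31.8186%.

31.8186%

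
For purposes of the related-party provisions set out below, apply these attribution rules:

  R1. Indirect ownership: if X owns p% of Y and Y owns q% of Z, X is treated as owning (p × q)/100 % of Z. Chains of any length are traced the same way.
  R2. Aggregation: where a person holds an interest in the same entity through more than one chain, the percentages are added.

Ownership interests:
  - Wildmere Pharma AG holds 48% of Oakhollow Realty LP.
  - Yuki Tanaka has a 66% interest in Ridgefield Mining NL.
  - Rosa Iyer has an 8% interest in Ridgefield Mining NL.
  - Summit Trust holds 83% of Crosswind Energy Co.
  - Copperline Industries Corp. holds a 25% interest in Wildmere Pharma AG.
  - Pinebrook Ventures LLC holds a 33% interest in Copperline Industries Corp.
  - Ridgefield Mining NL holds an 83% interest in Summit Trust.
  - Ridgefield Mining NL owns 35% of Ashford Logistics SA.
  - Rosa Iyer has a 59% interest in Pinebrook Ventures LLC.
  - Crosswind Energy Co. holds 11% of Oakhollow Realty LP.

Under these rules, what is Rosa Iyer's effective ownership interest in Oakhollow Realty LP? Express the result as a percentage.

2.942632%

Chain via Pinebrook Ventures LLC → Copperline Industries Corp. → Wildmere Pharma AG (R1): 59% × 33% × 25% × 48% = 2.3364% of Oakhollow Realty LP.
Chain via Ridgefield Mining NL → Summit Trust → Crosswind Energy Co. (R1): 8% × 83% × 83% × 11% = 0.606232% of Oakhollow Realty LP.
Aggregating (R2): 2.3364% + 0.606232% = 2.942632%.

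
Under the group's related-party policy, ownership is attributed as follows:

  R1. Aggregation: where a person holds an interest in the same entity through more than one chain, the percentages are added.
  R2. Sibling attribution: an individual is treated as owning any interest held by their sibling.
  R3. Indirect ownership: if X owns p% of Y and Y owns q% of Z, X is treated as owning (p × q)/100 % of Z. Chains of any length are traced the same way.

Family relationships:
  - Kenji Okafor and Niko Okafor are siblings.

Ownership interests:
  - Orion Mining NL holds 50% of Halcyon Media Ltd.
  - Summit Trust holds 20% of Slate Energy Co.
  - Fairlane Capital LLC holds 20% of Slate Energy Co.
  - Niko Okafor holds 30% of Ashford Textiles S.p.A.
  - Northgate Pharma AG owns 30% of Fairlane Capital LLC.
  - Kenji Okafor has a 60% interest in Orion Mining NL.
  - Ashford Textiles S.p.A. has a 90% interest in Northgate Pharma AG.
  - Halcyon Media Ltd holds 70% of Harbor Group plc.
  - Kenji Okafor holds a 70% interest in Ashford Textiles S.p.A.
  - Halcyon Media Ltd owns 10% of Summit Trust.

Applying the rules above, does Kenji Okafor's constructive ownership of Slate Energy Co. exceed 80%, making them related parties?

By sibling attribution (R2), Kenji Okafor is treated as also owning Niko Okafor's interest in Ashford Textiles S.p.A, giving 70% + 30% = 100%.
Chain via Orion Mining NL → Halcyon Media Ltd → Summit Trust (R3): 60% × 50% × 10% × 20% = 0.6% of Slate Energy Co.
Chain via Ashford Textiles S.p.A. → Northgate Pharma AG → Fairlane Capital LLC (R3): 100% × 90% × 30% × 20% = 5.4% of Slate Energy Co.
Aggregating (R1): 0.6% + 5.4% = 6%.
6% does not exceed the 80% threshold, so Kenji is not a related party to Slate Energy Co.

No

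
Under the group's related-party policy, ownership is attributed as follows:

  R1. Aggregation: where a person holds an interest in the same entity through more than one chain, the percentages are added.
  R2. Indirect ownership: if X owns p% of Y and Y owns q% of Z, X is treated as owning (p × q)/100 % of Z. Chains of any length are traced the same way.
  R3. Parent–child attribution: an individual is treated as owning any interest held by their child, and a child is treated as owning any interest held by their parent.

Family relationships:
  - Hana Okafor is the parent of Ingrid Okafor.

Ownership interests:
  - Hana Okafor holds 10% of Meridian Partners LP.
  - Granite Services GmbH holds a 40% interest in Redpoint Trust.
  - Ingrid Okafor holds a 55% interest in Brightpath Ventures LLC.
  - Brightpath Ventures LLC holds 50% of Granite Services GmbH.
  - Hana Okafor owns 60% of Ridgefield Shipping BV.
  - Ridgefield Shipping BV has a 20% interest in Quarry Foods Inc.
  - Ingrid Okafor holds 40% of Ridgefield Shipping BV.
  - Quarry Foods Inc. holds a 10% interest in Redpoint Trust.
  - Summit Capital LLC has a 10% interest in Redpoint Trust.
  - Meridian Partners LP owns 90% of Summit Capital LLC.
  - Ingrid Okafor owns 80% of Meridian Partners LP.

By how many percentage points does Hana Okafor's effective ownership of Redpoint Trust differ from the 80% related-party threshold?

By parent–child attribution (R3), Hana Okafor is treated as also owning Ingrid Okafor's interest in Meridian Partners LP, giving 10% + 80% = 90%.
By parent–child attribution (R3), Hana Okafor is treated as also owning Ingrid Okafor's interest in Ridgefield Shipping BV, giving 60% + 40% = 100%.
By parent–child attribution (R3), Hana Okafor is treated as owning Ingrid Okafor's 55% interest in Brightpath Ventures LLC.
Chain via Meridian Partners LP → Summit Capital LLC (R2): 90% × 90% × 10% = 8.1% of Redpoint Trust.
Chain via Ridgefield Shipping BV → Quarry Foods Inc. (R2): 100% × 20% × 10% = 2% of Redpoint Trust.
Chain via Brightpath Ventures LLC → Granite Services GmbH (R2): 55% × 50% × 40% = 11% of Redpoint Trust.
Aggregating (R1): 8.1% + 2% + 11% = 21.1%.
21.1% falls short of the 80% threshold by 58.9 percentage points.

58.9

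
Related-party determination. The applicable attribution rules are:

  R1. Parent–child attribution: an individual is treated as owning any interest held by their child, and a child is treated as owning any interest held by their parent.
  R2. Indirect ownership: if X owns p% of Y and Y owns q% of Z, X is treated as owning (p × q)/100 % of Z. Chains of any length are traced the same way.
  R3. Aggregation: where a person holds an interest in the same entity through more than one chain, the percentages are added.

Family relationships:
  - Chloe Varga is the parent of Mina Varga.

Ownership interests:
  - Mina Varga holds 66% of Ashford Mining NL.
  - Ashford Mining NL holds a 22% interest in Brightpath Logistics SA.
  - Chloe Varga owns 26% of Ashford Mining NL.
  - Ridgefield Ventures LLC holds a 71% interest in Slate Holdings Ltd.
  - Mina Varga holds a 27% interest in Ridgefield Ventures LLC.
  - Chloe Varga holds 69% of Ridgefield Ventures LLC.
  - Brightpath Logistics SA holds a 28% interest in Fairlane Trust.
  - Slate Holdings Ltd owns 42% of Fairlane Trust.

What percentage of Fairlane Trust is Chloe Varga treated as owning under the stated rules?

By parent–child attribution (R1), Chloe Varga is treated as also owning Mina Varga's interest in Ashford Mining NL, giving 26% + 66% = 92%.
By parent–child attribution (R1), Chloe Varga is treated as also owning Mina Varga's interest in Ridgefield Ventures LLC, giving 69% + 27% = 96%.
Chain via Ashford Mining NL → Brightpath Logistics SA (R2): 92% × 22% × 28% = 5.6672% of Fairlane Trust.
Chain via Ridgefield Ventures LLC → Slate Holdings Ltd (R2): 96% × 71% × 42% = 28.6272% of Fairlane Trust.
Aggregating (R3): 5.6672% + 28.6272% = 34.2944%.

34.2944%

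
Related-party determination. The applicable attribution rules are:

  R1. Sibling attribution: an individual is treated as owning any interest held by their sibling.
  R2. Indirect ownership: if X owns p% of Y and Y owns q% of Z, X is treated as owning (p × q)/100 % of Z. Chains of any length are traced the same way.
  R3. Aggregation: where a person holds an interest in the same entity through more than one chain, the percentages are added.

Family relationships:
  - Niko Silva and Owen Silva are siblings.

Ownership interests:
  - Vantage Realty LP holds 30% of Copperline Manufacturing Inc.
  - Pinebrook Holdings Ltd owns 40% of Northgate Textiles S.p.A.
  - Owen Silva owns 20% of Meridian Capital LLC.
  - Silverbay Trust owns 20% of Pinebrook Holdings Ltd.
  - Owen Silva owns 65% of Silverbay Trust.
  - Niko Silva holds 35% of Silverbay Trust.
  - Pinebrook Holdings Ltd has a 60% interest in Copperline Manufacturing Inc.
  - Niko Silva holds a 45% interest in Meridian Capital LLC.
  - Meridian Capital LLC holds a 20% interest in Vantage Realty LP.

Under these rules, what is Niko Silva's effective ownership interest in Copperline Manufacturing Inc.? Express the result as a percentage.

By sibling attribution (R1), Niko Silva is treated as also owning Owen Silva's interest in Meridian Capital LLC, giving 45% + 20% = 65%.
By sibling attribution (R1), Niko Silva is treated as also owning Owen Silva's interest in Silverbay Trust, giving 35% + 65% = 100%.
Chain via Meridian Capital LLC → Vantage Realty LP (R2): 65% × 20% × 30% = 3.9% of Copperline Manufacturing Inc.
Chain via Silverbay Trust → Pinebrook Holdings Ltd (R2): 100% × 20% × 60% = 12% of Copperline Manufacturing Inc.
Aggregating (R3): 3.9% + 12% = 15.9%.

15.9%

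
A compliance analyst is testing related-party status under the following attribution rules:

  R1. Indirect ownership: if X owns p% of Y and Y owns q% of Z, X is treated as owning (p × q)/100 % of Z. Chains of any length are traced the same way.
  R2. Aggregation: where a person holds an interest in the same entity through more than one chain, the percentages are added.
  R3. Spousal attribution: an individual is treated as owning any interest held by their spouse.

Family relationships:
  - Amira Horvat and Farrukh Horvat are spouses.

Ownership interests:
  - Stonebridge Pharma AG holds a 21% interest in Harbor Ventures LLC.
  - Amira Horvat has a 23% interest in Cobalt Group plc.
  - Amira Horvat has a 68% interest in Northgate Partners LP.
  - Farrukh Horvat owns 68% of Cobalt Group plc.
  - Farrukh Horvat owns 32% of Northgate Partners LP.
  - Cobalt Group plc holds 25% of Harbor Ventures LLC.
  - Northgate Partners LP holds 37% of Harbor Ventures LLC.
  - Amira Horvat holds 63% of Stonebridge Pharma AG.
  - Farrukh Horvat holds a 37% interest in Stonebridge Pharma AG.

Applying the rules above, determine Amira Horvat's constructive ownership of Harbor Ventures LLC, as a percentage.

By spousal attribution (R3), Amira Horvat is treated as also owning Farrukh Horvat's interest in Stonebridge Pharma AG, giving 63% + 37% = 100%.
By spousal attribution (R3), Amira Horvat is treated as also owning Farrukh Horvat's interest in Northgate Partners LP, giving 68% + 32% = 100%.
By spousal attribution (R3), Amira Horvat is treated as also owning Farrukh Horvat's interest in Cobalt Group plc, giving 23% + 68% = 91%.
Chain via Stonebridge Pharma AG (R1): 100% × 21% = 21% of Harbor Ventures LLC.
Chain via Northgate Partners LP (R1): 100% × 37% = 37% of Harbor Ventures LLC.
Chain via Cobalt Group plc (R1): 91% × 25% = 22.75% of Harbor Ventures LLC.
Aggregating (R2): 21% + 37% + 22.75% = 80.75%.

80.75%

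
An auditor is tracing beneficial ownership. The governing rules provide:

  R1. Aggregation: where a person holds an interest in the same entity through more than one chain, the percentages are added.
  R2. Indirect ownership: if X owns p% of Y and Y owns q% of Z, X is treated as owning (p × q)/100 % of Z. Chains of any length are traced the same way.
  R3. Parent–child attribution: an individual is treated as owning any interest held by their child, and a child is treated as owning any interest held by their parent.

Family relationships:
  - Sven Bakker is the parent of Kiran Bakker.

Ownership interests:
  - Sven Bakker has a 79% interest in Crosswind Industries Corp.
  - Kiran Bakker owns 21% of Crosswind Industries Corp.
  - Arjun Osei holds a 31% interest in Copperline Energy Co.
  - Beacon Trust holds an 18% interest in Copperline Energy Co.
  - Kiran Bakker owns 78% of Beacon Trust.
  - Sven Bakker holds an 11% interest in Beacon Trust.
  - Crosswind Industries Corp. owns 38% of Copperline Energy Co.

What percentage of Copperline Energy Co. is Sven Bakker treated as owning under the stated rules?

54.02%

By parent–child attribution (R3), Sven Bakker is treated as also owning Kiran Bakker's interest in Beacon Trust, giving 11% + 78% = 89%.
By parent–child attribution (R3), Sven Bakker is treated as also owning Kiran Bakker's interest in Crosswind Industries Corp, giving 79% + 21% = 100%.
Chain via Beacon Trust (R2): 89% × 18% = 16.02% of Copperline Energy Co.
Chain via Crosswind Industries Corp. (R2): 100% × 38% = 38% of Copperline Energy Co.
Aggregating (R1): 16.02% + 38% = 54.02%.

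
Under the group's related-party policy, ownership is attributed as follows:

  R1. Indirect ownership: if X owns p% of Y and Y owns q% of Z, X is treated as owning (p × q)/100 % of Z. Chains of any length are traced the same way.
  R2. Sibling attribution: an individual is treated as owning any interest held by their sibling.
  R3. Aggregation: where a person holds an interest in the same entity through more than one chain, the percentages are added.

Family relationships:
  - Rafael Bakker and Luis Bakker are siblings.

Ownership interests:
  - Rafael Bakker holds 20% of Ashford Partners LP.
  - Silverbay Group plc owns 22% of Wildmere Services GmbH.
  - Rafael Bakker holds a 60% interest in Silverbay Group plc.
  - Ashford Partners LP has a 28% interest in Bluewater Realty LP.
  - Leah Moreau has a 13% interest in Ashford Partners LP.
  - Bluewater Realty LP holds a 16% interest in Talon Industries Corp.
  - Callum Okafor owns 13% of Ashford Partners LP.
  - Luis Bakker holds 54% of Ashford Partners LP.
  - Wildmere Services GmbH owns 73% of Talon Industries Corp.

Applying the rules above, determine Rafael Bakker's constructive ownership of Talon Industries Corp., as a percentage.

12.9512%

By sibling attribution (R2), Rafael Bakker is treated as also owning Luis Bakker's interest in Ashford Partners LP, giving 20% + 54% = 74%.
Chain via Silverbay Group plc → Wildmere Services GmbH (R1): 60% × 22% × 73% = 9.636% of Talon Industries Corp.
Chain via Ashford Partners LP → Bluewater Realty LP (R1): 74% × 28% × 16% = 3.3152% of Talon Industries Corp.
Aggregating (R3): 9.636% + 3.3152% = 12.9512%.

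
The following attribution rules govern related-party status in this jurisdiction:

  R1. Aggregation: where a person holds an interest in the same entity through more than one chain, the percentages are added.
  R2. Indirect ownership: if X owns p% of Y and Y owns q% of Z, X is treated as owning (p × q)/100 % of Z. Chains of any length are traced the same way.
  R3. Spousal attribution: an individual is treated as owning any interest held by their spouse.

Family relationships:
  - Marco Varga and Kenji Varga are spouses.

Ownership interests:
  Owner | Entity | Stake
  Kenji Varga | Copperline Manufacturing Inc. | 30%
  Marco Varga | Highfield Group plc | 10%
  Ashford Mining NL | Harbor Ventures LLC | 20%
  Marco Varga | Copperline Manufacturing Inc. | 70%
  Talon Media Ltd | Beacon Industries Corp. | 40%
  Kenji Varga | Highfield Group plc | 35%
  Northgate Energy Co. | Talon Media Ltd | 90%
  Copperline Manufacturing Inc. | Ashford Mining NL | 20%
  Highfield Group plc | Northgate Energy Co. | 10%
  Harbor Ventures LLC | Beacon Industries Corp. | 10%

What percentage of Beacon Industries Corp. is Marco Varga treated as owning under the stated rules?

By spousal attribution (R3), Marco Varga is treated as also owning Kenji Varga's interest in Highfield Group plc, giving 10% + 35% = 45%.
By spousal attribution (R3), Marco Varga is treated as also owning Kenji Varga's interest in Copperline Manufacturing Inc, giving 70% + 30% = 100%.
Chain via Highfield Group plc → Northgate Energy Co. → Talon Media Ltd (R2): 45% × 10% × 90% × 40% = 1.62% of Beacon Industries Corp.
Chain via Copperline Manufacturing Inc. → Ashford Mining NL → Harbor Ventures LLC (R2): 100% × 20% × 20% × 10% = 0.4% of Beacon Industries Corp.
Aggregating (R1): 1.62% + 0.4% = 2.02%.

2.02%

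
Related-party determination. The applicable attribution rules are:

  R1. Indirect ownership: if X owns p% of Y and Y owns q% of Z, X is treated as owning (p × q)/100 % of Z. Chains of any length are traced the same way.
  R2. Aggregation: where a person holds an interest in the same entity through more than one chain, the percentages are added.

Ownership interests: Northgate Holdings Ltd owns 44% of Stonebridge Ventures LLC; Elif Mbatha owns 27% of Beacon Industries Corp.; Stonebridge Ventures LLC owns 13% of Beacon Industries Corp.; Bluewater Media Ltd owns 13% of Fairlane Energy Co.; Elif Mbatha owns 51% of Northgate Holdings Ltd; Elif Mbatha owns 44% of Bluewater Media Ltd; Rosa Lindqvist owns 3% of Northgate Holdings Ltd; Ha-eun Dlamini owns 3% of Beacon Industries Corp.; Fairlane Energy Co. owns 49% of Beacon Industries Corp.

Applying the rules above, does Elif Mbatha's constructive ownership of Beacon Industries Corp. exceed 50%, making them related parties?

No

Chain via Northgate Holdings Ltd → Stonebridge Ventures LLC (R1): 51% × 44% × 13% = 2.9172% of Beacon Industries Corp.
Chain via Bluewater Media Ltd → Fairlane Energy Co. (R1): 44% × 13% × 49% = 2.8028% of Beacon Industries Corp.
Direct interest in Beacon Industries Corp: 27%.
Aggregating (R2): 2.9172% + 2.8028% + 27% = 32.72%.
32.72% does not exceed the 50% threshold, so Elif is not a related party to Beacon Industries Corp.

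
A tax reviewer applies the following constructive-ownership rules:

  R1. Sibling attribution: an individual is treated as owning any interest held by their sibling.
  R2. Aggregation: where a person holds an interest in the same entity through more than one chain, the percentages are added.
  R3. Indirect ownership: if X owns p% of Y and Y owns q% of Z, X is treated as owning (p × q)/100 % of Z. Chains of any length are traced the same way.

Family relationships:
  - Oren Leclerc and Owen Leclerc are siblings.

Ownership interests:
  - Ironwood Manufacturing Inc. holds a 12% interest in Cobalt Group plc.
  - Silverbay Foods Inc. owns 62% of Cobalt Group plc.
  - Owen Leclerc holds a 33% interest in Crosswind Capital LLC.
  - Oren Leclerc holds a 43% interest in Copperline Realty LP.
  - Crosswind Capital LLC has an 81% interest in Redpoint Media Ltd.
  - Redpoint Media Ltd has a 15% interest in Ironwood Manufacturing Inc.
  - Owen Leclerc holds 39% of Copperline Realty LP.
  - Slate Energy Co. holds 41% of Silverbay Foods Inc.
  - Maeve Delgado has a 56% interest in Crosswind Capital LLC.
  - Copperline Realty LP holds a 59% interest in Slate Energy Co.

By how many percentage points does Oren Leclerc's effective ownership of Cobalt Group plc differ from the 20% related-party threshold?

7.220664

By sibling attribution (R1), Oren Leclerc is treated as also owning Owen Leclerc's interest in Copperline Realty LP, giving 43% + 39% = 82%.
By sibling attribution (R1), Oren Leclerc is treated as owning Owen Leclerc's 33% interest in Crosswind Capital LLC.
Chain via Copperline Realty LP → Slate Energy Co. → Silverbay Foods Inc. (R3): 82% × 59% × 41% × 62% = 12.298196% of Cobalt Group plc.
Chain via Crosswind Capital LLC → Redpoint Media Ltd → Ironwood Manufacturing Inc. (R3): 33% × 81% × 15% × 12% = 0.48114% of Cobalt Group plc.
Aggregating (R2): 12.298196% + 0.48114% = 12.779336%.
12.779336% falls short of the 20% threshold by 7.220664 percentage points.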